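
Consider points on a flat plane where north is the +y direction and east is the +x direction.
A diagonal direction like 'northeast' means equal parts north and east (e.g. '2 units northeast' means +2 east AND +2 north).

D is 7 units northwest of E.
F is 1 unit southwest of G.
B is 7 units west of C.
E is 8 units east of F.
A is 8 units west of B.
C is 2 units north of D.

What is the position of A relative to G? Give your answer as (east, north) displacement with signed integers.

Answer: A is at (east=-15, north=8) relative to G.

Derivation:
Place G at the origin (east=0, north=0).
  F is 1 unit southwest of G: delta (east=-1, north=-1); F at (east=-1, north=-1).
  E is 8 units east of F: delta (east=+8, north=+0); E at (east=7, north=-1).
  D is 7 units northwest of E: delta (east=-7, north=+7); D at (east=0, north=6).
  C is 2 units north of D: delta (east=+0, north=+2); C at (east=0, north=8).
  B is 7 units west of C: delta (east=-7, north=+0); B at (east=-7, north=8).
  A is 8 units west of B: delta (east=-8, north=+0); A at (east=-15, north=8).
Therefore A relative to G: (east=-15, north=8).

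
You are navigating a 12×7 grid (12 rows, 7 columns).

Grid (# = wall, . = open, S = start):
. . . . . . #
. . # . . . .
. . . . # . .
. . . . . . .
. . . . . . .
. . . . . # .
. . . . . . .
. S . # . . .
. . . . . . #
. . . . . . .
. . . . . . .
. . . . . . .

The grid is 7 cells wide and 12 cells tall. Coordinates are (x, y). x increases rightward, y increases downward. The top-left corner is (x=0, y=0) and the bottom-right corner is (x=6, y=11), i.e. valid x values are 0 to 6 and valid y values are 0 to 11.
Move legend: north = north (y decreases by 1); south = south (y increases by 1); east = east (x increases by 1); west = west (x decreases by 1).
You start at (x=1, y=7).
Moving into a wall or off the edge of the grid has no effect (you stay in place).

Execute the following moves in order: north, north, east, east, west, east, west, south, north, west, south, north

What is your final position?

Start: (x=1, y=7)
  north (north): (x=1, y=7) -> (x=1, y=6)
  north (north): (x=1, y=6) -> (x=1, y=5)
  east (east): (x=1, y=5) -> (x=2, y=5)
  east (east): (x=2, y=5) -> (x=3, y=5)
  west (west): (x=3, y=5) -> (x=2, y=5)
  east (east): (x=2, y=5) -> (x=3, y=5)
  west (west): (x=3, y=5) -> (x=2, y=5)
  south (south): (x=2, y=5) -> (x=2, y=6)
  north (north): (x=2, y=6) -> (x=2, y=5)
  west (west): (x=2, y=5) -> (x=1, y=5)
  south (south): (x=1, y=5) -> (x=1, y=6)
  north (north): (x=1, y=6) -> (x=1, y=5)
Final: (x=1, y=5)

Answer: Final position: (x=1, y=5)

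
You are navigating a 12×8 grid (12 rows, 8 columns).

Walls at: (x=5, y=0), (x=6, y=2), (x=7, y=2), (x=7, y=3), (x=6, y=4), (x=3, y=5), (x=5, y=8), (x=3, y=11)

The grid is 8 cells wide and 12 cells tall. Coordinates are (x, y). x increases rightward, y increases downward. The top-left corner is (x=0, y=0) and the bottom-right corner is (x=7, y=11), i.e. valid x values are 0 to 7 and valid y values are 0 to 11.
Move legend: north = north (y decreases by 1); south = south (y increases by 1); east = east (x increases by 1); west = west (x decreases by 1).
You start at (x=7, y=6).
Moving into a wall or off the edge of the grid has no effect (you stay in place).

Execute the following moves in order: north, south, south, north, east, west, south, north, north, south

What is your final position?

Answer: Final position: (x=6, y=6)

Derivation:
Start: (x=7, y=6)
  north (north): (x=7, y=6) -> (x=7, y=5)
  south (south): (x=7, y=5) -> (x=7, y=6)
  south (south): (x=7, y=6) -> (x=7, y=7)
  north (north): (x=7, y=7) -> (x=7, y=6)
  east (east): blocked, stay at (x=7, y=6)
  west (west): (x=7, y=6) -> (x=6, y=6)
  south (south): (x=6, y=6) -> (x=6, y=7)
  north (north): (x=6, y=7) -> (x=6, y=6)
  north (north): (x=6, y=6) -> (x=6, y=5)
  south (south): (x=6, y=5) -> (x=6, y=6)
Final: (x=6, y=6)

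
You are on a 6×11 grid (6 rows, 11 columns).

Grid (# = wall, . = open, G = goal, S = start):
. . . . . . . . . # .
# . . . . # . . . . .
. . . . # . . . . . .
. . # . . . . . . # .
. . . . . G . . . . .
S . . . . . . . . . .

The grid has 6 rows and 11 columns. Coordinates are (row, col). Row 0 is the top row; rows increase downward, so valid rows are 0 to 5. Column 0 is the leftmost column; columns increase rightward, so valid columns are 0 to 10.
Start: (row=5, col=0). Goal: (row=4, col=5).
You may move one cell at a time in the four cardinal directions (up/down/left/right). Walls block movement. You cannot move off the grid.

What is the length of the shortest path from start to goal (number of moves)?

Answer: Shortest path length: 6

Derivation:
BFS from (row=5, col=0) until reaching (row=4, col=5):
  Distance 0: (row=5, col=0)
  Distance 1: (row=4, col=0), (row=5, col=1)
  Distance 2: (row=3, col=0), (row=4, col=1), (row=5, col=2)
  Distance 3: (row=2, col=0), (row=3, col=1), (row=4, col=2), (row=5, col=3)
  Distance 4: (row=2, col=1), (row=4, col=3), (row=5, col=4)
  Distance 5: (row=1, col=1), (row=2, col=2), (row=3, col=3), (row=4, col=4), (row=5, col=5)
  Distance 6: (row=0, col=1), (row=1, col=2), (row=2, col=3), (row=3, col=4), (row=4, col=5), (row=5, col=6)  <- goal reached here
One shortest path (6 moves): (row=5, col=0) -> (row=5, col=1) -> (row=5, col=2) -> (row=5, col=3) -> (row=5, col=4) -> (row=5, col=5) -> (row=4, col=5)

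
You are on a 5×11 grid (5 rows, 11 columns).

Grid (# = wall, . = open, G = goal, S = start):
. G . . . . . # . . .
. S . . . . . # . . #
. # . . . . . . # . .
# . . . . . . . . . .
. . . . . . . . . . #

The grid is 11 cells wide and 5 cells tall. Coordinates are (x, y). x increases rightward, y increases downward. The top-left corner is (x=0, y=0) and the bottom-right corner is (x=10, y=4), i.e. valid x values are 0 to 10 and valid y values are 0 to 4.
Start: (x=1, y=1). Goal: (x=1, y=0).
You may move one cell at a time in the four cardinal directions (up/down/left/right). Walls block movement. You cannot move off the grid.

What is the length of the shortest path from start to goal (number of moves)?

Answer: Shortest path length: 1

Derivation:
BFS from (x=1, y=1) until reaching (x=1, y=0):
  Distance 0: (x=1, y=1)
  Distance 1: (x=1, y=0), (x=0, y=1), (x=2, y=1)  <- goal reached here
One shortest path (1 moves): (x=1, y=1) -> (x=1, y=0)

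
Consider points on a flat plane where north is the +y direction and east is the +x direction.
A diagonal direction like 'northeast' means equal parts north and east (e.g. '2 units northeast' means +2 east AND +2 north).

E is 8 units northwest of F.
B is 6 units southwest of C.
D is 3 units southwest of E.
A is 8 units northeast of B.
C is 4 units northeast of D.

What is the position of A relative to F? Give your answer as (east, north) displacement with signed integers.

Answer: A is at (east=-5, north=11) relative to F.

Derivation:
Place F at the origin (east=0, north=0).
  E is 8 units northwest of F: delta (east=-8, north=+8); E at (east=-8, north=8).
  D is 3 units southwest of E: delta (east=-3, north=-3); D at (east=-11, north=5).
  C is 4 units northeast of D: delta (east=+4, north=+4); C at (east=-7, north=9).
  B is 6 units southwest of C: delta (east=-6, north=-6); B at (east=-13, north=3).
  A is 8 units northeast of B: delta (east=+8, north=+8); A at (east=-5, north=11).
Therefore A relative to F: (east=-5, north=11).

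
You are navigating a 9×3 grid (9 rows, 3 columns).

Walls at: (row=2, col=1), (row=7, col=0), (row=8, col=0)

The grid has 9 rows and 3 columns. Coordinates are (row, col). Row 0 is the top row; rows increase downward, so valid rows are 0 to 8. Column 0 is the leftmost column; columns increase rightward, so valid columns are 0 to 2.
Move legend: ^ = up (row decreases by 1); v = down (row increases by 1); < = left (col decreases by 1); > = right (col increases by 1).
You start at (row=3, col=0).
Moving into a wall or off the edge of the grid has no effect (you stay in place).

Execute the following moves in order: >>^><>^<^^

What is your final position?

Start: (row=3, col=0)
  > (right): (row=3, col=0) -> (row=3, col=1)
  > (right): (row=3, col=1) -> (row=3, col=2)
  ^ (up): (row=3, col=2) -> (row=2, col=2)
  > (right): blocked, stay at (row=2, col=2)
  < (left): blocked, stay at (row=2, col=2)
  > (right): blocked, stay at (row=2, col=2)
  ^ (up): (row=2, col=2) -> (row=1, col=2)
  < (left): (row=1, col=2) -> (row=1, col=1)
  ^ (up): (row=1, col=1) -> (row=0, col=1)
  ^ (up): blocked, stay at (row=0, col=1)
Final: (row=0, col=1)

Answer: Final position: (row=0, col=1)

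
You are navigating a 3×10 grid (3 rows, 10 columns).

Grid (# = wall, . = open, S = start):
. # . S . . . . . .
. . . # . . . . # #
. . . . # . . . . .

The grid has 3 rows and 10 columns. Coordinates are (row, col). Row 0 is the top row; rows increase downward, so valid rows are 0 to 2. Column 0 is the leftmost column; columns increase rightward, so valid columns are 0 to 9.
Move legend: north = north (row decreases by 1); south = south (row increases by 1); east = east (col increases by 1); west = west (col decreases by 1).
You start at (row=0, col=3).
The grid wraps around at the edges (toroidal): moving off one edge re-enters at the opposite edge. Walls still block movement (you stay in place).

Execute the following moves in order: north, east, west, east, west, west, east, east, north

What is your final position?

Start: (row=0, col=3)
  north (north): (row=0, col=3) -> (row=2, col=3)
  east (east): blocked, stay at (row=2, col=3)
  west (west): (row=2, col=3) -> (row=2, col=2)
  east (east): (row=2, col=2) -> (row=2, col=3)
  west (west): (row=2, col=3) -> (row=2, col=2)
  west (west): (row=2, col=2) -> (row=2, col=1)
  east (east): (row=2, col=1) -> (row=2, col=2)
  east (east): (row=2, col=2) -> (row=2, col=3)
  north (north): blocked, stay at (row=2, col=3)
Final: (row=2, col=3)

Answer: Final position: (row=2, col=3)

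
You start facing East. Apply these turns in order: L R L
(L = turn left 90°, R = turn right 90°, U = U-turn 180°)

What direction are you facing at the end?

Answer: Final heading: North

Derivation:
Start: East
  L (left (90° counter-clockwise)) -> North
  R (right (90° clockwise)) -> East
  L (left (90° counter-clockwise)) -> North
Final: North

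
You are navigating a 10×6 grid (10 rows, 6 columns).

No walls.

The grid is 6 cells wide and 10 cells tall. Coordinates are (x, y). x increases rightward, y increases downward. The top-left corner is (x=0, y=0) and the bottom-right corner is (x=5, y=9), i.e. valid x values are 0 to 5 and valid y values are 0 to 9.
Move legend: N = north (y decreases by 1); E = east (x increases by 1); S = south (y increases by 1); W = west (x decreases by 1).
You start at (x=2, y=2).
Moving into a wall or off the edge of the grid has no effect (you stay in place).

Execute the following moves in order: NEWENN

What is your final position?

Answer: Final position: (x=3, y=0)

Derivation:
Start: (x=2, y=2)
  N (north): (x=2, y=2) -> (x=2, y=1)
  E (east): (x=2, y=1) -> (x=3, y=1)
  W (west): (x=3, y=1) -> (x=2, y=1)
  E (east): (x=2, y=1) -> (x=3, y=1)
  N (north): (x=3, y=1) -> (x=3, y=0)
  N (north): blocked, stay at (x=3, y=0)
Final: (x=3, y=0)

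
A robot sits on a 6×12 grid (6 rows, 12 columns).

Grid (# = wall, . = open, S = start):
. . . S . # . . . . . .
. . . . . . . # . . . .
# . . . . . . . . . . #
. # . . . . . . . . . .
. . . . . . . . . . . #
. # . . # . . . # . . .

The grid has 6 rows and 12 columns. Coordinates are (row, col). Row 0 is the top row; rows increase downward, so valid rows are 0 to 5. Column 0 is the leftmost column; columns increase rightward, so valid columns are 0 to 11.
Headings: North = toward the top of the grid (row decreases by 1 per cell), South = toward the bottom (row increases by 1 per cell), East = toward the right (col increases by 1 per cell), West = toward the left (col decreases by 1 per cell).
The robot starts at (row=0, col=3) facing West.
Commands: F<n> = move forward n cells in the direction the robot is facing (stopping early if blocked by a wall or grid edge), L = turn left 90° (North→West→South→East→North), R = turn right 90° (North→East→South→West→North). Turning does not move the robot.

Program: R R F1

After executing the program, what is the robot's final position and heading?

Start: (row=0, col=3), facing West
  R: turn right, now facing North
  R: turn right, now facing East
  F1: move forward 1, now at (row=0, col=4)
Final: (row=0, col=4), facing East

Answer: Final position: (row=0, col=4), facing East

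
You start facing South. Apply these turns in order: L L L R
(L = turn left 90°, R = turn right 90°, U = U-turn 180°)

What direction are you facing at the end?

Answer: Final heading: North

Derivation:
Start: South
  L (left (90° counter-clockwise)) -> East
  L (left (90° counter-clockwise)) -> North
  L (left (90° counter-clockwise)) -> West
  R (right (90° clockwise)) -> North
Final: North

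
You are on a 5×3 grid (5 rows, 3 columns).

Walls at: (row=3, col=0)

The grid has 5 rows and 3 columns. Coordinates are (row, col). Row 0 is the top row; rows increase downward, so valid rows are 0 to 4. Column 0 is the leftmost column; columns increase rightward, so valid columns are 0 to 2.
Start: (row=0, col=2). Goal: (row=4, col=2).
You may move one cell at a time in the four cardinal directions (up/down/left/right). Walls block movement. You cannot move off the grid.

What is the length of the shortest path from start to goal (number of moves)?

Answer: Shortest path length: 4

Derivation:
BFS from (row=0, col=2) until reaching (row=4, col=2):
  Distance 0: (row=0, col=2)
  Distance 1: (row=0, col=1), (row=1, col=2)
  Distance 2: (row=0, col=0), (row=1, col=1), (row=2, col=2)
  Distance 3: (row=1, col=0), (row=2, col=1), (row=3, col=2)
  Distance 4: (row=2, col=0), (row=3, col=1), (row=4, col=2)  <- goal reached here
One shortest path (4 moves): (row=0, col=2) -> (row=1, col=2) -> (row=2, col=2) -> (row=3, col=2) -> (row=4, col=2)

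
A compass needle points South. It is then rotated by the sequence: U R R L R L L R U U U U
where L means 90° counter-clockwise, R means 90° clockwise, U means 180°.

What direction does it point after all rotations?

Start: South
  U (U-turn (180°)) -> North
  R (right (90° clockwise)) -> East
  R (right (90° clockwise)) -> South
  L (left (90° counter-clockwise)) -> East
  R (right (90° clockwise)) -> South
  L (left (90° counter-clockwise)) -> East
  L (left (90° counter-clockwise)) -> North
  R (right (90° clockwise)) -> East
  U (U-turn (180°)) -> West
  U (U-turn (180°)) -> East
  U (U-turn (180°)) -> West
  U (U-turn (180°)) -> East
Final: East

Answer: Final heading: East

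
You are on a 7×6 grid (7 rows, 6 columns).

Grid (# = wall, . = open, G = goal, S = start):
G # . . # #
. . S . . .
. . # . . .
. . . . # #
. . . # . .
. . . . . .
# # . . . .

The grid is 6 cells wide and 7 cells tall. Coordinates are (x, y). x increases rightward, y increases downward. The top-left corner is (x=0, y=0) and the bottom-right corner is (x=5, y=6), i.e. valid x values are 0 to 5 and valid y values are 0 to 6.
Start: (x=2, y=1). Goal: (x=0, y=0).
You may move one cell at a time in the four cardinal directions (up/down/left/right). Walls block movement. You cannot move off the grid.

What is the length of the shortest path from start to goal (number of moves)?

Answer: Shortest path length: 3

Derivation:
BFS from (x=2, y=1) until reaching (x=0, y=0):
  Distance 0: (x=2, y=1)
  Distance 1: (x=2, y=0), (x=1, y=1), (x=3, y=1)
  Distance 2: (x=3, y=0), (x=0, y=1), (x=4, y=1), (x=1, y=2), (x=3, y=2)
  Distance 3: (x=0, y=0), (x=5, y=1), (x=0, y=2), (x=4, y=2), (x=1, y=3), (x=3, y=3)  <- goal reached here
One shortest path (3 moves): (x=2, y=1) -> (x=1, y=1) -> (x=0, y=1) -> (x=0, y=0)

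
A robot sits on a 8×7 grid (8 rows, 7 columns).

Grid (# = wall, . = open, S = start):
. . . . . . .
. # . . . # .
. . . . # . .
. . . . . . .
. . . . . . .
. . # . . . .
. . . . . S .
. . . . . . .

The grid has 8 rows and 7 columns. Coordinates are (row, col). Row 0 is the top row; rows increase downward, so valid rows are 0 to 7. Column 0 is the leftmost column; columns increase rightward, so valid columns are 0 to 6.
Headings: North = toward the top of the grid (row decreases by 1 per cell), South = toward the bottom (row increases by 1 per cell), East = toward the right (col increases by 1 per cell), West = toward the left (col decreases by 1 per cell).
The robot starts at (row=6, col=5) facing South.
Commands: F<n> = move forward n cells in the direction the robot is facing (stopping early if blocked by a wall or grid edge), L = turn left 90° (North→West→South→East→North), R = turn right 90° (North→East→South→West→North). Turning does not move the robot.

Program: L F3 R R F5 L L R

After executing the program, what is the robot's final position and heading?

Start: (row=6, col=5), facing South
  L: turn left, now facing East
  F3: move forward 1/3 (blocked), now at (row=6, col=6)
  R: turn right, now facing South
  R: turn right, now facing West
  F5: move forward 5, now at (row=6, col=1)
  L: turn left, now facing South
  L: turn left, now facing East
  R: turn right, now facing South
Final: (row=6, col=1), facing South

Answer: Final position: (row=6, col=1), facing South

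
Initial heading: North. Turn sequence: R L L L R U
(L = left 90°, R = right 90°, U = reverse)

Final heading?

Answer: Final heading: East

Derivation:
Start: North
  R (right (90° clockwise)) -> East
  L (left (90° counter-clockwise)) -> North
  L (left (90° counter-clockwise)) -> West
  L (left (90° counter-clockwise)) -> South
  R (right (90° clockwise)) -> West
  U (U-turn (180°)) -> East
Final: East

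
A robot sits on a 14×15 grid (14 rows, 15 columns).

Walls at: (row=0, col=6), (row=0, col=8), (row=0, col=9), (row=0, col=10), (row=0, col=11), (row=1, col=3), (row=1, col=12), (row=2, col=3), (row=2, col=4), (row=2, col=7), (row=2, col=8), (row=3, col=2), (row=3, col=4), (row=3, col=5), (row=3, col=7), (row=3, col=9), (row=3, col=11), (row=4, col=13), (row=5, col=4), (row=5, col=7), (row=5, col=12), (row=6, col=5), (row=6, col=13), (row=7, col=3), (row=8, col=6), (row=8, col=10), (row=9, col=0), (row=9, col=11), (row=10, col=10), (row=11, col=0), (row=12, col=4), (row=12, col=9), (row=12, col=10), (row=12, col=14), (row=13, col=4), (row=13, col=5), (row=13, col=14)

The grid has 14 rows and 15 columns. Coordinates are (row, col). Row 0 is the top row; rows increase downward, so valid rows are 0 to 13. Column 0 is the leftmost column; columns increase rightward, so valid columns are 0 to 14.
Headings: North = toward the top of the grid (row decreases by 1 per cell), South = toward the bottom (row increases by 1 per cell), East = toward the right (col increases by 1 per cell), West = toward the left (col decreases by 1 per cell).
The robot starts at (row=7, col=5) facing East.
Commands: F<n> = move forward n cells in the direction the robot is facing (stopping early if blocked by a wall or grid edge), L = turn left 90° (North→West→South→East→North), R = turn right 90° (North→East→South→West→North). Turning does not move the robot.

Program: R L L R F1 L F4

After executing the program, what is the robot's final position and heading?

Start: (row=7, col=5), facing East
  R: turn right, now facing South
  L: turn left, now facing East
  L: turn left, now facing North
  R: turn right, now facing East
  F1: move forward 1, now at (row=7, col=6)
  L: turn left, now facing North
  F4: move forward 4, now at (row=3, col=6)
Final: (row=3, col=6), facing North

Answer: Final position: (row=3, col=6), facing North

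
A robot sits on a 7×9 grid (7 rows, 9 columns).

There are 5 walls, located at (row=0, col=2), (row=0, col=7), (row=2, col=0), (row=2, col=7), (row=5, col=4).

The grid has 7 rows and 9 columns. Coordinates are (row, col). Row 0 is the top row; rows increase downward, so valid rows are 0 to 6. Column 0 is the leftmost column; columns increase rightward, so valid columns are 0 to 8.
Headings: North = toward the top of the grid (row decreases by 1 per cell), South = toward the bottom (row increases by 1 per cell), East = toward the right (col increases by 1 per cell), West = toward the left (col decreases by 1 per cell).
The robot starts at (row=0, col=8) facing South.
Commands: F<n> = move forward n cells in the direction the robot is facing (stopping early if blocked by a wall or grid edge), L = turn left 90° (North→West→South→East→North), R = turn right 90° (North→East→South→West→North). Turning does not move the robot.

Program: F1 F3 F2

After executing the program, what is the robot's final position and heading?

Answer: Final position: (row=6, col=8), facing South

Derivation:
Start: (row=0, col=8), facing South
  F1: move forward 1, now at (row=1, col=8)
  F3: move forward 3, now at (row=4, col=8)
  F2: move forward 2, now at (row=6, col=8)
Final: (row=6, col=8), facing South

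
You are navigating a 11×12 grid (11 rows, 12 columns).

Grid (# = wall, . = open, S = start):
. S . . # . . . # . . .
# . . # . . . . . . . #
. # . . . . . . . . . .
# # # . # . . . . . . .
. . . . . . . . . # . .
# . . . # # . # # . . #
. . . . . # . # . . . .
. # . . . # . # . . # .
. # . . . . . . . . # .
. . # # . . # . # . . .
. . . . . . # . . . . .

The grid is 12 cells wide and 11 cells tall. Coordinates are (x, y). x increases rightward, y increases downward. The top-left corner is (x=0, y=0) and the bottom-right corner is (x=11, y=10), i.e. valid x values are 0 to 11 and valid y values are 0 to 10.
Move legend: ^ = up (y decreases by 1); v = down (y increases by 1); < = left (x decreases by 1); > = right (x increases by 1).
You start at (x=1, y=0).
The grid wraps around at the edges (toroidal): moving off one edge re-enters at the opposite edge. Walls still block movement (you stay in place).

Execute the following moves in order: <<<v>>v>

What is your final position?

Start: (x=1, y=0)
  < (left): (x=1, y=0) -> (x=0, y=0)
  < (left): (x=0, y=0) -> (x=11, y=0)
  < (left): (x=11, y=0) -> (x=10, y=0)
  v (down): (x=10, y=0) -> (x=10, y=1)
  > (right): blocked, stay at (x=10, y=1)
  > (right): blocked, stay at (x=10, y=1)
  v (down): (x=10, y=1) -> (x=10, y=2)
  > (right): (x=10, y=2) -> (x=11, y=2)
Final: (x=11, y=2)

Answer: Final position: (x=11, y=2)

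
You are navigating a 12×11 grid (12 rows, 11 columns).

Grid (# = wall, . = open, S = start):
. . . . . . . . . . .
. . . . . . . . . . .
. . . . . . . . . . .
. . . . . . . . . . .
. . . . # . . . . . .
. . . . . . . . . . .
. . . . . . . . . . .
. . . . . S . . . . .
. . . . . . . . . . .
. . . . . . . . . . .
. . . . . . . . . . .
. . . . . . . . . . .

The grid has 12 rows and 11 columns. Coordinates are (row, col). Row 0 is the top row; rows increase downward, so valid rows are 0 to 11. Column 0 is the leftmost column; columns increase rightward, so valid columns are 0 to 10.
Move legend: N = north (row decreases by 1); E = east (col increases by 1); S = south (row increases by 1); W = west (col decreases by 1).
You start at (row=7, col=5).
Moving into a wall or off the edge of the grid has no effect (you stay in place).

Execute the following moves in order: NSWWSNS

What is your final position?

Answer: Final position: (row=8, col=3)

Derivation:
Start: (row=7, col=5)
  N (north): (row=7, col=5) -> (row=6, col=5)
  S (south): (row=6, col=5) -> (row=7, col=5)
  W (west): (row=7, col=5) -> (row=7, col=4)
  W (west): (row=7, col=4) -> (row=7, col=3)
  S (south): (row=7, col=3) -> (row=8, col=3)
  N (north): (row=8, col=3) -> (row=7, col=3)
  S (south): (row=7, col=3) -> (row=8, col=3)
Final: (row=8, col=3)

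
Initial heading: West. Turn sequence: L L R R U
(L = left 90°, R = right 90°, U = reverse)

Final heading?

Answer: Final heading: East

Derivation:
Start: West
  L (left (90° counter-clockwise)) -> South
  L (left (90° counter-clockwise)) -> East
  R (right (90° clockwise)) -> South
  R (right (90° clockwise)) -> West
  U (U-turn (180°)) -> East
Final: East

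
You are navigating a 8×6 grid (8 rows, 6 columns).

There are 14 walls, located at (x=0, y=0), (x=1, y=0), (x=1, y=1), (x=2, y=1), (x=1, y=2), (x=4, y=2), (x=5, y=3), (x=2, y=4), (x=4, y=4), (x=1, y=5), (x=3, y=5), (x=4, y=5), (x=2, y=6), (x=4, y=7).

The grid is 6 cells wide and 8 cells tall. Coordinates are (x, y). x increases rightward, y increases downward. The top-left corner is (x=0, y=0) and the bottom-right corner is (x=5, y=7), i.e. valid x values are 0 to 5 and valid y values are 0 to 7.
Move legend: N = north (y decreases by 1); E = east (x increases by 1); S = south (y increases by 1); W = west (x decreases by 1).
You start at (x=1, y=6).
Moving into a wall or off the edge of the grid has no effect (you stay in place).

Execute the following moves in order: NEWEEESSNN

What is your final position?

Start: (x=1, y=6)
  N (north): blocked, stay at (x=1, y=6)
  E (east): blocked, stay at (x=1, y=6)
  W (west): (x=1, y=6) -> (x=0, y=6)
  E (east): (x=0, y=6) -> (x=1, y=6)
  E (east): blocked, stay at (x=1, y=6)
  E (east): blocked, stay at (x=1, y=6)
  S (south): (x=1, y=6) -> (x=1, y=7)
  S (south): blocked, stay at (x=1, y=7)
  N (north): (x=1, y=7) -> (x=1, y=6)
  N (north): blocked, stay at (x=1, y=6)
Final: (x=1, y=6)

Answer: Final position: (x=1, y=6)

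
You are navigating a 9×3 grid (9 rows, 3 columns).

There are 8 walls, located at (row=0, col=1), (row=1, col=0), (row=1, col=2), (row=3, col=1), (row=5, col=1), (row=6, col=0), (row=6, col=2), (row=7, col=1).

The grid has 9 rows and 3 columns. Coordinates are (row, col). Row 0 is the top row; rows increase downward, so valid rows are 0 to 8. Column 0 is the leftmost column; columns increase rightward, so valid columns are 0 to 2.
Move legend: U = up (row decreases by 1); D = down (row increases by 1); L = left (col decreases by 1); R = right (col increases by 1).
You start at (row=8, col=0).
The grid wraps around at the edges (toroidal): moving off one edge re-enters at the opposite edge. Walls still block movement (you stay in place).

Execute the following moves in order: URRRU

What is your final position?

Answer: Final position: (row=7, col=0)

Derivation:
Start: (row=8, col=0)
  U (up): (row=8, col=0) -> (row=7, col=0)
  [×3]R (right): blocked, stay at (row=7, col=0)
  U (up): blocked, stay at (row=7, col=0)
Final: (row=7, col=0)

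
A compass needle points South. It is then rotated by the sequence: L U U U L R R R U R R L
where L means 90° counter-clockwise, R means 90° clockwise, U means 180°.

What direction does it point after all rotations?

Answer: Final heading: North

Derivation:
Start: South
  L (left (90° counter-clockwise)) -> East
  U (U-turn (180°)) -> West
  U (U-turn (180°)) -> East
  U (U-turn (180°)) -> West
  L (left (90° counter-clockwise)) -> South
  R (right (90° clockwise)) -> West
  R (right (90° clockwise)) -> North
  R (right (90° clockwise)) -> East
  U (U-turn (180°)) -> West
  R (right (90° clockwise)) -> North
  R (right (90° clockwise)) -> East
  L (left (90° counter-clockwise)) -> North
Final: North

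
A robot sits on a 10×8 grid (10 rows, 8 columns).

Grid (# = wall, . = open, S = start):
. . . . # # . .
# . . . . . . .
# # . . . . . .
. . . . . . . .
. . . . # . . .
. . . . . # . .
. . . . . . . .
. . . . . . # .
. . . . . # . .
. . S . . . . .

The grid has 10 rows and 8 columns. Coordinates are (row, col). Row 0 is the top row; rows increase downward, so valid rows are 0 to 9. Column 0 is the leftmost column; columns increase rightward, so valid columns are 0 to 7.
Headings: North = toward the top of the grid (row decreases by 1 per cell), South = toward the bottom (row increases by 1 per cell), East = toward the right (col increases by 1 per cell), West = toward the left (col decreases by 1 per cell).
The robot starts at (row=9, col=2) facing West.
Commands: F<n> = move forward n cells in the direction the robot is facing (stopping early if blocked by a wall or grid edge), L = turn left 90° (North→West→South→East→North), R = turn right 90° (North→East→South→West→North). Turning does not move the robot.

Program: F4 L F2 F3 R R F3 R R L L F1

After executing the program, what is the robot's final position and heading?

Answer: Final position: (row=5, col=0), facing North

Derivation:
Start: (row=9, col=2), facing West
  F4: move forward 2/4 (blocked), now at (row=9, col=0)
  L: turn left, now facing South
  F2: move forward 0/2 (blocked), now at (row=9, col=0)
  F3: move forward 0/3 (blocked), now at (row=9, col=0)
  R: turn right, now facing West
  R: turn right, now facing North
  F3: move forward 3, now at (row=6, col=0)
  R: turn right, now facing East
  R: turn right, now facing South
  L: turn left, now facing East
  L: turn left, now facing North
  F1: move forward 1, now at (row=5, col=0)
Final: (row=5, col=0), facing North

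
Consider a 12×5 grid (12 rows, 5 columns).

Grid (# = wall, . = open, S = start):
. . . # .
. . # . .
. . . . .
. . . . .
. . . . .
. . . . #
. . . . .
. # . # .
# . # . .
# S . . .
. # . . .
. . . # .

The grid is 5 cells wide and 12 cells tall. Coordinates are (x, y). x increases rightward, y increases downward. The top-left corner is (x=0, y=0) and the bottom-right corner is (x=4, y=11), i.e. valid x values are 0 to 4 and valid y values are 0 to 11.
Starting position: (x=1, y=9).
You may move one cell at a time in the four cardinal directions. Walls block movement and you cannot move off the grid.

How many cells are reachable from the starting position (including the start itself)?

BFS flood-fill from (x=1, y=9):
  Distance 0: (x=1, y=9)
  Distance 1: (x=1, y=8), (x=2, y=9)
  Distance 2: (x=3, y=9), (x=2, y=10)
  Distance 3: (x=3, y=8), (x=4, y=9), (x=3, y=10), (x=2, y=11)
  Distance 4: (x=4, y=8), (x=4, y=10), (x=1, y=11)
  Distance 5: (x=4, y=7), (x=0, y=11), (x=4, y=11)
  Distance 6: (x=4, y=6), (x=0, y=10)
  Distance 7: (x=3, y=6)
  Distance 8: (x=3, y=5), (x=2, y=6)
  Distance 9: (x=3, y=4), (x=2, y=5), (x=1, y=6), (x=2, y=7)
  Distance 10: (x=3, y=3), (x=2, y=4), (x=4, y=4), (x=1, y=5), (x=0, y=6)
  Distance 11: (x=3, y=2), (x=2, y=3), (x=4, y=3), (x=1, y=4), (x=0, y=5), (x=0, y=7)
  Distance 12: (x=3, y=1), (x=2, y=2), (x=4, y=2), (x=1, y=3), (x=0, y=4)
  Distance 13: (x=4, y=1), (x=1, y=2), (x=0, y=3)
  Distance 14: (x=4, y=0), (x=1, y=1), (x=0, y=2)
  Distance 15: (x=1, y=0), (x=0, y=1)
  Distance 16: (x=0, y=0), (x=2, y=0)
Total reachable: 50 (grid has 50 open cells total)

Answer: Reachable cells: 50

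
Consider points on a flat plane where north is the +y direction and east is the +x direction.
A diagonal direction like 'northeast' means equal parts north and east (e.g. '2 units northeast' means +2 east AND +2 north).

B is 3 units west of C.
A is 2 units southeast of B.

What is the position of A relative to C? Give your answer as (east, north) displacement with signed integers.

Place C at the origin (east=0, north=0).
  B is 3 units west of C: delta (east=-3, north=+0); B at (east=-3, north=0).
  A is 2 units southeast of B: delta (east=+2, north=-2); A at (east=-1, north=-2).
Therefore A relative to C: (east=-1, north=-2).

Answer: A is at (east=-1, north=-2) relative to C.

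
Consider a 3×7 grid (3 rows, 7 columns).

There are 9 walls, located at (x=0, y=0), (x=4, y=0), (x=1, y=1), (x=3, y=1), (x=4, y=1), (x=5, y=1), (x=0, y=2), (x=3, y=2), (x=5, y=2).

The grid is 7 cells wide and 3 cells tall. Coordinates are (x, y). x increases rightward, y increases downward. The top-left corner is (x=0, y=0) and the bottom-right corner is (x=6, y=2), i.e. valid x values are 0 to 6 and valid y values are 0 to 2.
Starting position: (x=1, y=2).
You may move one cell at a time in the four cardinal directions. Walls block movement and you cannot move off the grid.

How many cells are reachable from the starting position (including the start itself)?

BFS flood-fill from (x=1, y=2):
  Distance 0: (x=1, y=2)
  Distance 1: (x=2, y=2)
  Distance 2: (x=2, y=1)
  Distance 3: (x=2, y=0)
  Distance 4: (x=1, y=0), (x=3, y=0)
Total reachable: 6 (grid has 12 open cells total)

Answer: Reachable cells: 6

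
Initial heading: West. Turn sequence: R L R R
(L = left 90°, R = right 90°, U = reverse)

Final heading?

Answer: Final heading: East

Derivation:
Start: West
  R (right (90° clockwise)) -> North
  L (left (90° counter-clockwise)) -> West
  R (right (90° clockwise)) -> North
  R (right (90° clockwise)) -> East
Final: East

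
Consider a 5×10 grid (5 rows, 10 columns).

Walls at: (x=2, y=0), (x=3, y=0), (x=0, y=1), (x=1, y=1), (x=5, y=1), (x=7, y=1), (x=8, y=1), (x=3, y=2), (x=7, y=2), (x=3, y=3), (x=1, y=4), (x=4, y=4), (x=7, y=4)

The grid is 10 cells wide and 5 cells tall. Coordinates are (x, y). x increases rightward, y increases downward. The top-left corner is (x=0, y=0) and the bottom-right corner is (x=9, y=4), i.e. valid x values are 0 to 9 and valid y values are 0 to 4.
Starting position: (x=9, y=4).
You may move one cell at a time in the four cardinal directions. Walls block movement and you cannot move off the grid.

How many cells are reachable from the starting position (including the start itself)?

Answer: Reachable cells: 35

Derivation:
BFS flood-fill from (x=9, y=4):
  Distance 0: (x=9, y=4)
  Distance 1: (x=9, y=3), (x=8, y=4)
  Distance 2: (x=9, y=2), (x=8, y=3)
  Distance 3: (x=9, y=1), (x=8, y=2), (x=7, y=3)
  Distance 4: (x=9, y=0), (x=6, y=3)
  Distance 5: (x=8, y=0), (x=6, y=2), (x=5, y=3), (x=6, y=4)
  Distance 6: (x=7, y=0), (x=6, y=1), (x=5, y=2), (x=4, y=3), (x=5, y=4)
  Distance 7: (x=6, y=0), (x=4, y=2)
  Distance 8: (x=5, y=0), (x=4, y=1)
  Distance 9: (x=4, y=0), (x=3, y=1)
  Distance 10: (x=2, y=1)
  Distance 11: (x=2, y=2)
  Distance 12: (x=1, y=2), (x=2, y=3)
  Distance 13: (x=0, y=2), (x=1, y=3), (x=2, y=4)
  Distance 14: (x=0, y=3), (x=3, y=4)
  Distance 15: (x=0, y=4)
Total reachable: 35 (grid has 37 open cells total)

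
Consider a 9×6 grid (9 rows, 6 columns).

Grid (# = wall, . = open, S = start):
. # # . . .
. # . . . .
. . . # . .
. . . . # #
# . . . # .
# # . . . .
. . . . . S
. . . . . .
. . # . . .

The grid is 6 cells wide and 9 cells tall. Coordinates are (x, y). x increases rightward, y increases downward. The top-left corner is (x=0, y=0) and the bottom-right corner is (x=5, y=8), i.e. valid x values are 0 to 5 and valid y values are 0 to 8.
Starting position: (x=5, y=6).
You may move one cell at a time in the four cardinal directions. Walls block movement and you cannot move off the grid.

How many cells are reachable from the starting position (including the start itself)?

Answer: Reachable cells: 43

Derivation:
BFS flood-fill from (x=5, y=6):
  Distance 0: (x=5, y=6)
  Distance 1: (x=5, y=5), (x=4, y=6), (x=5, y=7)
  Distance 2: (x=5, y=4), (x=4, y=5), (x=3, y=6), (x=4, y=7), (x=5, y=8)
  Distance 3: (x=3, y=5), (x=2, y=6), (x=3, y=7), (x=4, y=8)
  Distance 4: (x=3, y=4), (x=2, y=5), (x=1, y=6), (x=2, y=7), (x=3, y=8)
  Distance 5: (x=3, y=3), (x=2, y=4), (x=0, y=6), (x=1, y=7)
  Distance 6: (x=2, y=3), (x=1, y=4), (x=0, y=7), (x=1, y=8)
  Distance 7: (x=2, y=2), (x=1, y=3), (x=0, y=8)
  Distance 8: (x=2, y=1), (x=1, y=2), (x=0, y=3)
  Distance 9: (x=3, y=1), (x=0, y=2)
  Distance 10: (x=3, y=0), (x=0, y=1), (x=4, y=1)
  Distance 11: (x=0, y=0), (x=4, y=0), (x=5, y=1), (x=4, y=2)
  Distance 12: (x=5, y=0), (x=5, y=2)
Total reachable: 43 (grid has 43 open cells total)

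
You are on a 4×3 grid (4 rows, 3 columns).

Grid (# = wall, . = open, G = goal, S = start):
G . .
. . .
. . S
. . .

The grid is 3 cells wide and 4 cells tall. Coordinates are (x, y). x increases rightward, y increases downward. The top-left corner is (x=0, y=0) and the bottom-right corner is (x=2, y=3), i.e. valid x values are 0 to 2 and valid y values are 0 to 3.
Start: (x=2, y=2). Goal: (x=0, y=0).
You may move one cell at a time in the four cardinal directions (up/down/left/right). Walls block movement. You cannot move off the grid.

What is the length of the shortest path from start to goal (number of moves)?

Answer: Shortest path length: 4

Derivation:
BFS from (x=2, y=2) until reaching (x=0, y=0):
  Distance 0: (x=2, y=2)
  Distance 1: (x=2, y=1), (x=1, y=2), (x=2, y=3)
  Distance 2: (x=2, y=0), (x=1, y=1), (x=0, y=2), (x=1, y=3)
  Distance 3: (x=1, y=0), (x=0, y=1), (x=0, y=3)
  Distance 4: (x=0, y=0)  <- goal reached here
One shortest path (4 moves): (x=2, y=2) -> (x=1, y=2) -> (x=0, y=2) -> (x=0, y=1) -> (x=0, y=0)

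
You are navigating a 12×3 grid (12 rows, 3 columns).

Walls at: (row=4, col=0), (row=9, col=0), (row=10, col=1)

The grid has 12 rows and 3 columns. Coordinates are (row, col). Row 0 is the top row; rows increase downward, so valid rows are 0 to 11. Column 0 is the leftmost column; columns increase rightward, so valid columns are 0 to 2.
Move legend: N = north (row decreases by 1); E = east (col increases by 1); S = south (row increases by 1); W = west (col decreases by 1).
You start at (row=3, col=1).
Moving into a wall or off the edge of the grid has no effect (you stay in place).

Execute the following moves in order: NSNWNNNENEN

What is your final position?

Start: (row=3, col=1)
  N (north): (row=3, col=1) -> (row=2, col=1)
  S (south): (row=2, col=1) -> (row=3, col=1)
  N (north): (row=3, col=1) -> (row=2, col=1)
  W (west): (row=2, col=1) -> (row=2, col=0)
  N (north): (row=2, col=0) -> (row=1, col=0)
  N (north): (row=1, col=0) -> (row=0, col=0)
  N (north): blocked, stay at (row=0, col=0)
  E (east): (row=0, col=0) -> (row=0, col=1)
  N (north): blocked, stay at (row=0, col=1)
  E (east): (row=0, col=1) -> (row=0, col=2)
  N (north): blocked, stay at (row=0, col=2)
Final: (row=0, col=2)

Answer: Final position: (row=0, col=2)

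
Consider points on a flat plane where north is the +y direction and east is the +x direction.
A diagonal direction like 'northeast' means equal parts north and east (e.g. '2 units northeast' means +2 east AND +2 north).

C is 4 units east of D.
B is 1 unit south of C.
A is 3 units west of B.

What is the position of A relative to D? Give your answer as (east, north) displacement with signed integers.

Answer: A is at (east=1, north=-1) relative to D.

Derivation:
Place D at the origin (east=0, north=0).
  C is 4 units east of D: delta (east=+4, north=+0); C at (east=4, north=0).
  B is 1 unit south of C: delta (east=+0, north=-1); B at (east=4, north=-1).
  A is 3 units west of B: delta (east=-3, north=+0); A at (east=1, north=-1).
Therefore A relative to D: (east=1, north=-1).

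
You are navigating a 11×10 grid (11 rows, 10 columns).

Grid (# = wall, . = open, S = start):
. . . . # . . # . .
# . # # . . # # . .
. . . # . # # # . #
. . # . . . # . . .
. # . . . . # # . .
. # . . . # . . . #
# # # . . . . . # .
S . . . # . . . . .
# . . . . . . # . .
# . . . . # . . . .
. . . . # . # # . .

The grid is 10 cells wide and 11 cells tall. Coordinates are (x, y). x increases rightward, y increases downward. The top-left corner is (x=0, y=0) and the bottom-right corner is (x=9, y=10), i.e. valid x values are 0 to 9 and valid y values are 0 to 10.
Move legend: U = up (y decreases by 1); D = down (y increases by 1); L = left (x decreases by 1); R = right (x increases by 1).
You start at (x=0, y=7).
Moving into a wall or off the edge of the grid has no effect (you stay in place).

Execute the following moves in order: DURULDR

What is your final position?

Answer: Final position: (x=1, y=7)

Derivation:
Start: (x=0, y=7)
  D (down): blocked, stay at (x=0, y=7)
  U (up): blocked, stay at (x=0, y=7)
  R (right): (x=0, y=7) -> (x=1, y=7)
  U (up): blocked, stay at (x=1, y=7)
  L (left): (x=1, y=7) -> (x=0, y=7)
  D (down): blocked, stay at (x=0, y=7)
  R (right): (x=0, y=7) -> (x=1, y=7)
Final: (x=1, y=7)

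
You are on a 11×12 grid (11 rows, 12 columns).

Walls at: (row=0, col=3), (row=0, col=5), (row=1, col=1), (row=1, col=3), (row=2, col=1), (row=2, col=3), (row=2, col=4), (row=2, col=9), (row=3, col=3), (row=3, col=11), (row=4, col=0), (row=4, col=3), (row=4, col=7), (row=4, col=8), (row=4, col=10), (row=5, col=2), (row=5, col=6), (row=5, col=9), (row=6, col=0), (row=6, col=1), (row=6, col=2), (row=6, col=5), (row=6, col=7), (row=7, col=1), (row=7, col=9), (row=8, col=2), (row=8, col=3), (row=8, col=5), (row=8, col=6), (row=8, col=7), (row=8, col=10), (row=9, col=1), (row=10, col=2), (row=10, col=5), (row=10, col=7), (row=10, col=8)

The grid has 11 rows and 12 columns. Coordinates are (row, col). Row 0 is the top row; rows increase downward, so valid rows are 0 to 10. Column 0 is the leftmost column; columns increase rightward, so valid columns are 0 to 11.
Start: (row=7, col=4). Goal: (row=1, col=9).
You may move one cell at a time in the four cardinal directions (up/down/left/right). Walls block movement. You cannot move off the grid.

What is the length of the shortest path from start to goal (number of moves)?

BFS from (row=7, col=4) until reaching (row=1, col=9):
  Distance 0: (row=7, col=4)
  Distance 1: (row=6, col=4), (row=7, col=3), (row=7, col=5), (row=8, col=4)
  Distance 2: (row=5, col=4), (row=6, col=3), (row=7, col=2), (row=7, col=6), (row=9, col=4)
  Distance 3: (row=4, col=4), (row=5, col=3), (row=5, col=5), (row=6, col=6), (row=7, col=7), (row=9, col=3), (row=9, col=5), (row=10, col=4)
  Distance 4: (row=3, col=4), (row=4, col=5), (row=7, col=8), (row=9, col=2), (row=9, col=6), (row=10, col=3)
  Distance 5: (row=3, col=5), (row=4, col=6), (row=6, col=8), (row=8, col=8), (row=9, col=7), (row=10, col=6)
  Distance 6: (row=2, col=5), (row=3, col=6), (row=5, col=8), (row=6, col=9), (row=8, col=9), (row=9, col=8)
  Distance 7: (row=1, col=5), (row=2, col=6), (row=3, col=7), (row=5, col=7), (row=6, col=10), (row=9, col=9)
  Distance 8: (row=1, col=4), (row=1, col=6), (row=2, col=7), (row=3, col=8), (row=5, col=10), (row=6, col=11), (row=7, col=10), (row=9, col=10), (row=10, col=9)
  Distance 9: (row=0, col=4), (row=0, col=6), (row=1, col=7), (row=2, col=8), (row=3, col=9), (row=5, col=11), (row=7, col=11), (row=9, col=11), (row=10, col=10)
  Distance 10: (row=0, col=7), (row=1, col=8), (row=3, col=10), (row=4, col=9), (row=4, col=11), (row=8, col=11), (row=10, col=11)
  Distance 11: (row=0, col=8), (row=1, col=9), (row=2, col=10)  <- goal reached here
One shortest path (11 moves): (row=7, col=4) -> (row=6, col=4) -> (row=5, col=4) -> (row=5, col=5) -> (row=4, col=5) -> (row=4, col=6) -> (row=3, col=6) -> (row=3, col=7) -> (row=3, col=8) -> (row=2, col=8) -> (row=1, col=8) -> (row=1, col=9)

Answer: Shortest path length: 11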